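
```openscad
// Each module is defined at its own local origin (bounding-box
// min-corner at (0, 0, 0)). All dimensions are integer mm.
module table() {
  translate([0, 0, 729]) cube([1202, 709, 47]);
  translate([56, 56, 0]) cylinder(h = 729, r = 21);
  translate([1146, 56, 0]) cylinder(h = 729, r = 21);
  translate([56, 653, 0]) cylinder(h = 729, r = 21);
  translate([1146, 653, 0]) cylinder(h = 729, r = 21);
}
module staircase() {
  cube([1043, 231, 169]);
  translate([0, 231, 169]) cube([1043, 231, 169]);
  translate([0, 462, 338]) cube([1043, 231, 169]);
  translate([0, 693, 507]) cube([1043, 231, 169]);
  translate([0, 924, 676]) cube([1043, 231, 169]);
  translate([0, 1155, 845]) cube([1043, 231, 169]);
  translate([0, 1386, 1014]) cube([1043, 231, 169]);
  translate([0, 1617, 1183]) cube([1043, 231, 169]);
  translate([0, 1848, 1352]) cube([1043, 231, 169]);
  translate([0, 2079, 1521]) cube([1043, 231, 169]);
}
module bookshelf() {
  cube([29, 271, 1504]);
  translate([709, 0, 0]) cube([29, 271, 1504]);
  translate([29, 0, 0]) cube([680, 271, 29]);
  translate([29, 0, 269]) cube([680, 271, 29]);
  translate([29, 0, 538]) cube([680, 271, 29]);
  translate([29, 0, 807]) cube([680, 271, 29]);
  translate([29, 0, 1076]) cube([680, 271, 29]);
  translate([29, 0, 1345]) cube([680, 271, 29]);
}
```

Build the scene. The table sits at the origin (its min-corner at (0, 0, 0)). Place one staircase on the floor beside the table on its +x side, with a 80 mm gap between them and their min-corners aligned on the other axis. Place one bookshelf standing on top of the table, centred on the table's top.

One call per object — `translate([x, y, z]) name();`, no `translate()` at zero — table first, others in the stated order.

table();
translate([1282, 0, 0]) staircase();
translate([232, 219, 776]) bookshelf();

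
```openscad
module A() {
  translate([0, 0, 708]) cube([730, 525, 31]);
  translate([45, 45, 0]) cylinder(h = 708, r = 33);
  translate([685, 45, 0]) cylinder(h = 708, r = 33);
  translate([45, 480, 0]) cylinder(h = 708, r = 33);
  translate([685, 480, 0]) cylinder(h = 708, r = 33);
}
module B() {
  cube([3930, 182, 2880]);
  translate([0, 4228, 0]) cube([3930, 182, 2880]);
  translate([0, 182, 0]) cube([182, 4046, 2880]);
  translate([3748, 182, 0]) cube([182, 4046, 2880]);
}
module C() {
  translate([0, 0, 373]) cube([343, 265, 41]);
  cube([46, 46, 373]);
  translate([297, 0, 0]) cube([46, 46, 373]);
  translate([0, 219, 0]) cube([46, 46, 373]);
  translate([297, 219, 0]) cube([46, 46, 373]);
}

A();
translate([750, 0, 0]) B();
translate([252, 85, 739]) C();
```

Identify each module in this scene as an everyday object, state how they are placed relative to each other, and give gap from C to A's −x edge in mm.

A is a table. B is a house frame. C is a stool. The house frame is on the floor beside the table on its +x side. The stool is on top of the table. The gap from the stool to the table's −x edge is 252 mm.

The stool's min-x is at 252; the table's min-x is 0; gap = 252 mm.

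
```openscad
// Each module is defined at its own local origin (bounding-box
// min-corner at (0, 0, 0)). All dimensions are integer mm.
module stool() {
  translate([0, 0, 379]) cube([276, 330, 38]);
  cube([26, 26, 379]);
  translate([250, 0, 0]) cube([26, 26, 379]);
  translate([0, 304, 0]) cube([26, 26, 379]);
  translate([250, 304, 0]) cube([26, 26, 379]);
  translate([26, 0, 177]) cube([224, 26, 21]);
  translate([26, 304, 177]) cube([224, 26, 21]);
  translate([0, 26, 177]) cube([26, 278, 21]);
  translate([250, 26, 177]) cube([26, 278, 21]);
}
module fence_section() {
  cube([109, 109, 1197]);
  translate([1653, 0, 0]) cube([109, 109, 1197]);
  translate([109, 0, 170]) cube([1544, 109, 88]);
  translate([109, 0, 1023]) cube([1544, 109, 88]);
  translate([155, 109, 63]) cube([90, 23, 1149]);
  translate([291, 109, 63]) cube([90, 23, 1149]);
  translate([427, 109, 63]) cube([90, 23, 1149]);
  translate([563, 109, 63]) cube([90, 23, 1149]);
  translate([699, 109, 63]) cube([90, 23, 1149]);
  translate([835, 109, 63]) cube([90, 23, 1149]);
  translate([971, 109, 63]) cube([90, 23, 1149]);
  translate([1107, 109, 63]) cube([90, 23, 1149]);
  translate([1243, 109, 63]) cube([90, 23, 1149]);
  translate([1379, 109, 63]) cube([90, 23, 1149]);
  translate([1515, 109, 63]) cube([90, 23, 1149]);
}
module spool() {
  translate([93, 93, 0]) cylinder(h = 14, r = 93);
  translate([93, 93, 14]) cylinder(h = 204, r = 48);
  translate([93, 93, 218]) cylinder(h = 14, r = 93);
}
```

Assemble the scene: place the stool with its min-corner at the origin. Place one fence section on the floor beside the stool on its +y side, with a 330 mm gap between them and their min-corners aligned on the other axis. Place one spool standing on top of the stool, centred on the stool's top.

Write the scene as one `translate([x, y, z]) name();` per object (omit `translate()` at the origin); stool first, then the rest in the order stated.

stool();
translate([0, 660, 0]) fence_section();
translate([45, 72, 417]) spool();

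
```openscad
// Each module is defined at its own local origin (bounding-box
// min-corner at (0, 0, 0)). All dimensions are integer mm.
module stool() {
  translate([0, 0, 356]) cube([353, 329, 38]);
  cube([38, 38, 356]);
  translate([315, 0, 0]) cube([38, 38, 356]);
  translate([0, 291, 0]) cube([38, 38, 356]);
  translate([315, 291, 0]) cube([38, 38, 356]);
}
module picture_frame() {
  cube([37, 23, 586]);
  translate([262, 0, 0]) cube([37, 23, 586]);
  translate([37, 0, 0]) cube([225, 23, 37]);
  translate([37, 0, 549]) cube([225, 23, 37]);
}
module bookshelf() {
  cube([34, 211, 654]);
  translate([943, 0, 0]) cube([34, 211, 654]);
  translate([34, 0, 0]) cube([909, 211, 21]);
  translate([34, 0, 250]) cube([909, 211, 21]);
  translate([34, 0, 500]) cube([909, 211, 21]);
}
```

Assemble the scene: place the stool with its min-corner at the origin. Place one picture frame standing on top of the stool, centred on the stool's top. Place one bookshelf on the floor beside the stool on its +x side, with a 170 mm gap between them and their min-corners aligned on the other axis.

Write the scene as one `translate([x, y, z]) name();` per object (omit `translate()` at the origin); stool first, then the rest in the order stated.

stool();
translate([27, 153, 394]) picture_frame();
translate([523, 0, 0]) bookshelf();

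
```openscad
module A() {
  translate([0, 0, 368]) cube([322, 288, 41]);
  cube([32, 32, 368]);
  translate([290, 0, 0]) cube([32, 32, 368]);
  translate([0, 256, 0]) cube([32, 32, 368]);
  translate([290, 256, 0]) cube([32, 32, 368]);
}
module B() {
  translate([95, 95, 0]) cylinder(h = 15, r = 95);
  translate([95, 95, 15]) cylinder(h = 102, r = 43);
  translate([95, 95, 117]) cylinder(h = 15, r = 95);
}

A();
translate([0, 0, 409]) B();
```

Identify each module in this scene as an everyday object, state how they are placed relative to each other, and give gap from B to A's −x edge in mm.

A is a stool. B is a spool. The spool is on top of the stool. The gap from the spool to the stool's −x edge is 0 mm.

The spool's min-x is at 0; the stool's min-x is 0; gap = 0 mm.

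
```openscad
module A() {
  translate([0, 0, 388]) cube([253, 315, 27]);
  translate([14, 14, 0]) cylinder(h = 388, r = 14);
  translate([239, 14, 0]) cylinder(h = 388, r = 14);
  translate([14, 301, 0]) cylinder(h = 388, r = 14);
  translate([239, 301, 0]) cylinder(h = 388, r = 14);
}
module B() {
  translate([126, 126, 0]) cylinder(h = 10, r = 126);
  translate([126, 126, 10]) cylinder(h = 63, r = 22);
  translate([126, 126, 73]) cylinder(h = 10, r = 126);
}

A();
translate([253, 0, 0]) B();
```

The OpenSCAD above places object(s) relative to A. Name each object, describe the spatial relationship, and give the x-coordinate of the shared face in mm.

A is a stool. B is a spool. The spool is against the stool's +x side, with their −y faces flush. The x-coordinate of the shared face is 253 mm.

The stool's +x face and the spool's −x face are both at x = 253 mm.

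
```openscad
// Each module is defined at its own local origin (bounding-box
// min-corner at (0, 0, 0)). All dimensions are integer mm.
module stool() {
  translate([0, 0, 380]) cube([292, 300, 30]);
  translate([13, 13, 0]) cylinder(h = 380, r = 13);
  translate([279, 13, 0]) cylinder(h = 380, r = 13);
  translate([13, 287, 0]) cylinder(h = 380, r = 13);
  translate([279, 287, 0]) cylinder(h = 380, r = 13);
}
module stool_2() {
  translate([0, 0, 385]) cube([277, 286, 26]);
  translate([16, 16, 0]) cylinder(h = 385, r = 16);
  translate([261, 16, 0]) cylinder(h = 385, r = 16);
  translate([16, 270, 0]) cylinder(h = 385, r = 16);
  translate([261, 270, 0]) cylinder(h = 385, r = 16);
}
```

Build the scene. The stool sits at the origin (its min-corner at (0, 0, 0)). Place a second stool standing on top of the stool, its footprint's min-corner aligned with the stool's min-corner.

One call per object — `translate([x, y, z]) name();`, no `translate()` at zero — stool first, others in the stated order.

stool();
translate([0, 0, 410]) stool_2();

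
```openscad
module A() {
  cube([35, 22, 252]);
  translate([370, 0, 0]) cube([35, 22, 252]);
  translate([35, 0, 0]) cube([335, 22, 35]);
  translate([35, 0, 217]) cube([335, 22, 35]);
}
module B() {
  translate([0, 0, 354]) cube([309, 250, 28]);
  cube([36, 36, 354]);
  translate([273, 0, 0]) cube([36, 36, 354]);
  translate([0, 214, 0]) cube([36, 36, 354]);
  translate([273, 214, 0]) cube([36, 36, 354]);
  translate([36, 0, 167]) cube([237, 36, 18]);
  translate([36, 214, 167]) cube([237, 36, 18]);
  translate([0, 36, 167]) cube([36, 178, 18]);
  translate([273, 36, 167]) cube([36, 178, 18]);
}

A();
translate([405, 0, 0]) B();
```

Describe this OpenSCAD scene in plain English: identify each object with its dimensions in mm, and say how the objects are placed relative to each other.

A is a picture frame with a 335×182 mm rectangular opening (x by z) and a uniform 35 mm border on every side. Frame depth is 22 mm along y. It is built from two vertical stiles running the full outside height and two horizontal rails spanning the gap between the stiles.

B is a four-legged stool. The seat is 309×250 mm, 28 mm thick, top at z = 382 mm. It stands on four square legs, each 36×36 mm in cross-section, from z = 0 to the seat underside, each flush with a corner of the seat. Four stretchers, 36 mm wide and 18 mm tall, connect adjacent legs with their undersides at z = 167 mm, each running between the inner faces of the legs it joins and aligned with the legs' outer faces on the other axis.

The stool is against the picture frame's +x side, with their −y faces flush.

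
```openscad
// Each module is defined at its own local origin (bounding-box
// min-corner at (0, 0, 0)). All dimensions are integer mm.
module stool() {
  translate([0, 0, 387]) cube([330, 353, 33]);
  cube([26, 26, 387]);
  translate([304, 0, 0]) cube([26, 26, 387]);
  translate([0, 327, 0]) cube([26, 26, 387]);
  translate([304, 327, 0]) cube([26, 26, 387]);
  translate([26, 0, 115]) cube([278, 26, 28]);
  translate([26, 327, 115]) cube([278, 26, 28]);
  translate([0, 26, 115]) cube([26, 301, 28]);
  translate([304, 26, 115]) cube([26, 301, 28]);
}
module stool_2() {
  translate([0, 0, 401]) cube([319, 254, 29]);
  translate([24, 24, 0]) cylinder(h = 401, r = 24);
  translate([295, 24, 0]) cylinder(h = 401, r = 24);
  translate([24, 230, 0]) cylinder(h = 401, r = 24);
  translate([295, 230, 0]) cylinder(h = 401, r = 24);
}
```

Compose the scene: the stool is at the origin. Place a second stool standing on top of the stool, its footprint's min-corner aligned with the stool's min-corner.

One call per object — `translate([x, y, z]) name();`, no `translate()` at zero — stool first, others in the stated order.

stool();
translate([0, 0, 420]) stool_2();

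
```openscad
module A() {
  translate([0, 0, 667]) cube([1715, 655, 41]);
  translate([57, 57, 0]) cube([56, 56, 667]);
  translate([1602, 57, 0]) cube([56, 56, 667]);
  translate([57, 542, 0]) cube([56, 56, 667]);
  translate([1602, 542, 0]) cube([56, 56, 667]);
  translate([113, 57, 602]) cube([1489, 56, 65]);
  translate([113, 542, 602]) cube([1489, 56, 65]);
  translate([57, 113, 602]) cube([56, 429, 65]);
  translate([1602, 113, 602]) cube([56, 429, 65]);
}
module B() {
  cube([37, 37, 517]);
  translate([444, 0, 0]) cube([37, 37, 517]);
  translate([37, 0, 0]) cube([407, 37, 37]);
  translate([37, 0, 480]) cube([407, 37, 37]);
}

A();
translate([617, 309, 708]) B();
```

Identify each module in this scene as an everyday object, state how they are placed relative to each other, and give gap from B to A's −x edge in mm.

A is a table. B is a picture frame. The picture frame is on top of the table, centred. The gap from the picture frame to the table's −x edge is 617 mm.

The picture frame's min-x is at 617; the table's min-x is 0; gap = 617 mm.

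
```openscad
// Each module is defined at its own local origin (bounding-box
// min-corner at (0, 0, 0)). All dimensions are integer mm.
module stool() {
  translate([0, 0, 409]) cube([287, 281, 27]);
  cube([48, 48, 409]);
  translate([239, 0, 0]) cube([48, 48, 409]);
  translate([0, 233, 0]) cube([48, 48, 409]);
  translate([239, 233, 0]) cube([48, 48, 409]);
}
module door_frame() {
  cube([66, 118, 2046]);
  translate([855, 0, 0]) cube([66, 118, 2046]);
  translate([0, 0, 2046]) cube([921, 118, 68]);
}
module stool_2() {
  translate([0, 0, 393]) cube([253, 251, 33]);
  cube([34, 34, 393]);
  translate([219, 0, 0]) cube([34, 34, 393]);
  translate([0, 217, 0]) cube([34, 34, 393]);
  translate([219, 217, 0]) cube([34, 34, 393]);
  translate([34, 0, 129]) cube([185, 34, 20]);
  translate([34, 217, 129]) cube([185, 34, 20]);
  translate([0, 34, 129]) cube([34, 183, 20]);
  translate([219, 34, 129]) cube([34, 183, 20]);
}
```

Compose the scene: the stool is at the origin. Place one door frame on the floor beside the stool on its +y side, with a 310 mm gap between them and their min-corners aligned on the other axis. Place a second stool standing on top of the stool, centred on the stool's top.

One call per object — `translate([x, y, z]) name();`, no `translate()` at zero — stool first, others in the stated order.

stool();
translate([0, 591, 0]) door_frame();
translate([17, 15, 436]) stool_2();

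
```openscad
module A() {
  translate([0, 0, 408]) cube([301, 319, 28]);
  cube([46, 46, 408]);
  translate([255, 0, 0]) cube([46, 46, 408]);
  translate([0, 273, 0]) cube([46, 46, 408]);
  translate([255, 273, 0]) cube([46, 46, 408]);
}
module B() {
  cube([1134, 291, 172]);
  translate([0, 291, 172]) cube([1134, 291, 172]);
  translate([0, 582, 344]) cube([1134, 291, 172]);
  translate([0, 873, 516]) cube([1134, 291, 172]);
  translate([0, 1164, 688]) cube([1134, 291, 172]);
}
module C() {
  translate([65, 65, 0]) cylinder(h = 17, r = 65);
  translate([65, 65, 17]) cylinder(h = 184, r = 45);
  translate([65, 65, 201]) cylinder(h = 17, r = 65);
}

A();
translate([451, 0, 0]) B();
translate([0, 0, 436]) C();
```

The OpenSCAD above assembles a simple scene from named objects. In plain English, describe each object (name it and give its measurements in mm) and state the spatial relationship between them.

A is a four-legged stool. The seat is 301×319 mm, 28 mm thick, top at z = 436 mm. It stands on four square legs, each 46×46 mm in cross-section, from z = 0 to the seat underside, each flush with a corner of the seat.

B is a run of 5 identical solid stair steps. Each tread is 1134×291 mm and each step block is 172 mm high. Step 1 rests on the floor; step k is offset from step 1 by (k−1)×291 mm in y and (k−1)×172 mm in z.

C is a spool: two coaxial disc flanges of radius 65 mm and thickness 17 mm, joined by a core cylinder of radius 45 mm and height 184 mm. The lower flange rests on z = 0 and the three cylinders share a vertical axis.

The staircase is on the floor beside the stool on its +x side. The spool is on top of the stool.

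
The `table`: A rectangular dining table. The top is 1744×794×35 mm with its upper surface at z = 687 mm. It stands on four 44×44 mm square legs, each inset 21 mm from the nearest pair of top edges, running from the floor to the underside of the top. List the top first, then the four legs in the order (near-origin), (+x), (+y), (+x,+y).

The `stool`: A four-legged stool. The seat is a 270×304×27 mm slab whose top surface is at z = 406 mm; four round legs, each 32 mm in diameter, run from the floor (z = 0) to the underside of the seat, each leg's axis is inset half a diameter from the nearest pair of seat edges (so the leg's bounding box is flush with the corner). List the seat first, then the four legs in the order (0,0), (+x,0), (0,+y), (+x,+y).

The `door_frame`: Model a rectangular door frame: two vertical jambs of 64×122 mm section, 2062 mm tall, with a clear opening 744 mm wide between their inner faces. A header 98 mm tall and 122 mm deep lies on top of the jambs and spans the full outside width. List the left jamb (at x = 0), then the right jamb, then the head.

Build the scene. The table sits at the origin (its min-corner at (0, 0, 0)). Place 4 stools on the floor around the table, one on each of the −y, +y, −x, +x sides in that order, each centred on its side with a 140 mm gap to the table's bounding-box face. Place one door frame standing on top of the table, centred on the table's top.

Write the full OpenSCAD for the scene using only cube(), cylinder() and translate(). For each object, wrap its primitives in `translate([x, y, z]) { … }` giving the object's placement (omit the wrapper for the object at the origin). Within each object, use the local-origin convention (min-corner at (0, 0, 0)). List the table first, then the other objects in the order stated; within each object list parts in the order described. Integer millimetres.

translate([0, 0, 652]) cube([1744, 794, 35]);
translate([21, 21, 0]) cube([44, 44, 652]);
translate([1679, 21, 0]) cube([44, 44, 652]);
translate([21, 729, 0]) cube([44, 44, 652]);
translate([1679, 729, 0]) cube([44, 44, 652]);
translate([737, -444, 0]) {
  translate([0, 0, 379]) cube([270, 304, 27]);
  translate([16, 16, 0]) cylinder(h = 379, r = 16);
  translate([254, 16, 0]) cylinder(h = 379, r = 16);
  translate([16, 288, 0]) cylinder(h = 379, r = 16);
  translate([254, 288, 0]) cylinder(h = 379, r = 16);
}
translate([737, 934, 0]) {
  translate([0, 0, 379]) cube([270, 304, 27]);
  translate([16, 16, 0]) cylinder(h = 379, r = 16);
  translate([254, 16, 0]) cylinder(h = 379, r = 16);
  translate([16, 288, 0]) cylinder(h = 379, r = 16);
  translate([254, 288, 0]) cylinder(h = 379, r = 16);
}
translate([-410, 245, 0]) {
  translate([0, 0, 379]) cube([270, 304, 27]);
  translate([16, 16, 0]) cylinder(h = 379, r = 16);
  translate([254, 16, 0]) cylinder(h = 379, r = 16);
  translate([16, 288, 0]) cylinder(h = 379, r = 16);
  translate([254, 288, 0]) cylinder(h = 379, r = 16);
}
translate([1884, 245, 0]) {
  translate([0, 0, 379]) cube([270, 304, 27]);
  translate([16, 16, 0]) cylinder(h = 379, r = 16);
  translate([254, 16, 0]) cylinder(h = 379, r = 16);
  translate([16, 288, 0]) cylinder(h = 379, r = 16);
  translate([254, 288, 0]) cylinder(h = 379, r = 16);
}
translate([436, 336, 687]) {
  cube([64, 122, 2062]);
  translate([808, 0, 0]) cube([64, 122, 2062]);
  translate([0, 0, 2062]) cube([872, 122, 98]);
}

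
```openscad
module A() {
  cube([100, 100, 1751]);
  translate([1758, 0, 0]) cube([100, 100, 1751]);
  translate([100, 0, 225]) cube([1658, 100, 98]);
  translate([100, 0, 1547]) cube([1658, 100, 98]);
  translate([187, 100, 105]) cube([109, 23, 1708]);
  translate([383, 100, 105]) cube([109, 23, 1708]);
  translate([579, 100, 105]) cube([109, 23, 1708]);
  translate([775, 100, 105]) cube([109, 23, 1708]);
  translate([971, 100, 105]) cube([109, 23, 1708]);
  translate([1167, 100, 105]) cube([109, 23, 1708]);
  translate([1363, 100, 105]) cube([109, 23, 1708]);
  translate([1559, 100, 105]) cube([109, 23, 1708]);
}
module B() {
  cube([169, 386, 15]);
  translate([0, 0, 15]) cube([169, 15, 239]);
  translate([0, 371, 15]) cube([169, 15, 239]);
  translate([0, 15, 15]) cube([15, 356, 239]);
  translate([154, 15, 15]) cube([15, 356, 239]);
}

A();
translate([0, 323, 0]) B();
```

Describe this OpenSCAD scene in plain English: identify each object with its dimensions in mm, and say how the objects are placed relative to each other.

A is a fence section. Two 100×100 mm posts, 1751 mm tall, stand on the floor with a clear span of 1658 mm between their inner faces. Two horizontal rails of 100×98 mm section span the gap between the posts with their undersides at z = 225 mm and z = 1547 mm, flush with the posts' −y face. 8 pickets, each 109 mm wide, 23 mm thick and 1708 mm tall, are fixed to the +y face of the rails with their bottoms at z = 105 mm, evenly spaced across the span with equal gaps (rounded down to the nearest mm) at the −x end and between each pair — any rounding remainder accumulates at the +x end.

B is an open-topped rectangular box: outside dimensions 169×386×254 mm, with a uniform wall and base thickness of 15 mm. The base is a full 169×386 slab on the floor; four walls sit on top of the base. The front and back walls (the −y and +y sides) span the full width; the two side walls fit between them.

The open box is on the floor beside the fence section on its +y side.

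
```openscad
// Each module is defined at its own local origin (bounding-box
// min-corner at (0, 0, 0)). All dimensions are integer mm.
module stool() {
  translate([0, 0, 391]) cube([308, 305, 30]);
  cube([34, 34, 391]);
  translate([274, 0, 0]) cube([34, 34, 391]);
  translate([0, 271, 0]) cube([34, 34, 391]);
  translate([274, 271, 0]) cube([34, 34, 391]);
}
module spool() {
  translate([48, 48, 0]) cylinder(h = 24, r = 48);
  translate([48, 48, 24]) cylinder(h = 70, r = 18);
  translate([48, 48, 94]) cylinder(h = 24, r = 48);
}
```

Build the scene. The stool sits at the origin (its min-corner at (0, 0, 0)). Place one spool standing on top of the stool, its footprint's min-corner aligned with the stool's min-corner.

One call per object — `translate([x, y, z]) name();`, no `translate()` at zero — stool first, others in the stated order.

stool();
translate([0, 0, 421]) spool();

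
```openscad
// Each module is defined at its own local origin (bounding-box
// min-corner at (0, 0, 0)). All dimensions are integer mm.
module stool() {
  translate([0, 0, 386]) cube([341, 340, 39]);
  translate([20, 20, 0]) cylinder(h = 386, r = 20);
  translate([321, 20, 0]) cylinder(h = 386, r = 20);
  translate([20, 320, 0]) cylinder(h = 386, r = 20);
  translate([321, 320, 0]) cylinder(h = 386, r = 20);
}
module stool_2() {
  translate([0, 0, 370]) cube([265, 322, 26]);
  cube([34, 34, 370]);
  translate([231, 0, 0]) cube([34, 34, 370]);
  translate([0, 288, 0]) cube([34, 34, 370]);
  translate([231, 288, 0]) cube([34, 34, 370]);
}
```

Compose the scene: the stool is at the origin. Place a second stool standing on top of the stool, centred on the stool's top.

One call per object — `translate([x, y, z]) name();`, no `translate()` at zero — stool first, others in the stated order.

stool();
translate([38, 9, 425]) stool_2();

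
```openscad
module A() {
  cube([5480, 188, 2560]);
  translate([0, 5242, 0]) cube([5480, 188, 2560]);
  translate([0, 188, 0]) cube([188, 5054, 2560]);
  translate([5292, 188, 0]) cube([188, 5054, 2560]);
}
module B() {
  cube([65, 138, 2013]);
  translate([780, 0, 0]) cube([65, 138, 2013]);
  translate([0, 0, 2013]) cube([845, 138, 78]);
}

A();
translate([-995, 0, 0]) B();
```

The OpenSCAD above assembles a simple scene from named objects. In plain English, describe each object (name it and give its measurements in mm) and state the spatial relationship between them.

A is a box-shaped house frame (walls only): outside footprint 5480×5430 mm, wall height 2560 mm, wall thickness 188 mm. The two y-facing walls run the full x-width; the two x-facing walls fit between the inner faces of the y-facing walls.

B is a door frame. The clear opening is 715 mm wide and 2013 mm high. Two 65 mm wide jambs, 138 mm deep, stand either side of the opening from the floor to the top of the opening. A 78 mm thick head sits across the top of both jambs, spanning the full outside width of the frame.

The door frame is on the floor beside the house frame on its −x side.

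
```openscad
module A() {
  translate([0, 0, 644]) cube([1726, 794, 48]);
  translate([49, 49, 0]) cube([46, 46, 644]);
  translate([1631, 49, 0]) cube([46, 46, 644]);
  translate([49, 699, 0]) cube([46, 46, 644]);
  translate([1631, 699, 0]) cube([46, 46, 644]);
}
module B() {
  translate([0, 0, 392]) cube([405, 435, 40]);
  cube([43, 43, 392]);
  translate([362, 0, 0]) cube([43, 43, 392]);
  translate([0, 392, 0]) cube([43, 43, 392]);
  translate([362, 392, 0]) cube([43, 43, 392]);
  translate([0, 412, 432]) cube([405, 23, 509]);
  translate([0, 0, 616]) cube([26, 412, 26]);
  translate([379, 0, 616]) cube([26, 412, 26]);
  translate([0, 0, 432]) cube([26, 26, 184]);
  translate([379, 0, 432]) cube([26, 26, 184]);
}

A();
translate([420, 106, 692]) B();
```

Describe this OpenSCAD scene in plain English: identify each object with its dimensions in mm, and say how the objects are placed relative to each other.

A is a table with a 1726×794 mm rectangular top, 48 mm thick, top surface at z = 692 mm, supported by four 46×46 mm square legs, each inset 49 mm from the nearest pair of top edges, running from the floor.

B is a chair: 405×435 mm seat, 40 mm thick, top at z = 432 mm, on four 43 mm square corner legs flush with the seat edges. A 23 mm thick backrest slab spans the full seat width, extending 509 mm above the seat top, its back face flush with the seat's +y edge. Two armrests of 26×26 mm section run along each side from the seat's front edge to the front of the backrest, top faces 210 mm above the seat top and outer faces flush with the seat's x-edges; a 26×26 mm post under the front of each armrest stands on the seat at the front corner.

The chair is on top of the table.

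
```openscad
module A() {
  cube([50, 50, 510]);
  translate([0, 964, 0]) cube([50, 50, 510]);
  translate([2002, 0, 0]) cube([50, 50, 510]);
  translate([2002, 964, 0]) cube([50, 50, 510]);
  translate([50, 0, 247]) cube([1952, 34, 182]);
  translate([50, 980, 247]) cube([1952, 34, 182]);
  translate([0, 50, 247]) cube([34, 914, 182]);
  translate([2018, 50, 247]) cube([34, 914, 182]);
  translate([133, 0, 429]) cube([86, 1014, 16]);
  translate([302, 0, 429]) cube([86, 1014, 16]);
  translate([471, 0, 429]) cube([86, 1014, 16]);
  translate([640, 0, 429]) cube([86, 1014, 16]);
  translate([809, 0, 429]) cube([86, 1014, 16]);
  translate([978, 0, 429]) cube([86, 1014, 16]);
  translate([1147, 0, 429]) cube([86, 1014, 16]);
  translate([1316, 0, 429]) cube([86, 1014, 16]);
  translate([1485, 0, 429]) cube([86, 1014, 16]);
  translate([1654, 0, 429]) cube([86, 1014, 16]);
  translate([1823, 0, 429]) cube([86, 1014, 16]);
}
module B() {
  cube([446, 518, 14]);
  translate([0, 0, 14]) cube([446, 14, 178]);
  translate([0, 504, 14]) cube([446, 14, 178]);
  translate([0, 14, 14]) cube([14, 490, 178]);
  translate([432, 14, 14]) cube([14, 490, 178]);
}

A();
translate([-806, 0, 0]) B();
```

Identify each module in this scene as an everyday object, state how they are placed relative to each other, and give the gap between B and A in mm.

A is a bed frame. B is an open box. The open box is on the floor beside the bed frame on its −x side. The gap between the open box and the bed frame is 360 mm.

The open box's nearest face is 360 mm from the bed frame's −x face.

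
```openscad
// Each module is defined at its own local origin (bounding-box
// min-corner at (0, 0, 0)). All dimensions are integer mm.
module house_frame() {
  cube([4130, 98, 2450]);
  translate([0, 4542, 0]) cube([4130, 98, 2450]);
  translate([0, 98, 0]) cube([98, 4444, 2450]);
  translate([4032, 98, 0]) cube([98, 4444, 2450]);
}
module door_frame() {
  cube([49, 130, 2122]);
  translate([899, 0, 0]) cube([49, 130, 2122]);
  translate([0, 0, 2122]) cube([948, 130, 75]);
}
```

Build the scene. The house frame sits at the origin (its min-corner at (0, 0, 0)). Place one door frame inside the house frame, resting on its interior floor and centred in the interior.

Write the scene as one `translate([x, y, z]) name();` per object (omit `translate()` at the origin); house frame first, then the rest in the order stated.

house_frame();
translate([1591, 2255, 0]) door_frame();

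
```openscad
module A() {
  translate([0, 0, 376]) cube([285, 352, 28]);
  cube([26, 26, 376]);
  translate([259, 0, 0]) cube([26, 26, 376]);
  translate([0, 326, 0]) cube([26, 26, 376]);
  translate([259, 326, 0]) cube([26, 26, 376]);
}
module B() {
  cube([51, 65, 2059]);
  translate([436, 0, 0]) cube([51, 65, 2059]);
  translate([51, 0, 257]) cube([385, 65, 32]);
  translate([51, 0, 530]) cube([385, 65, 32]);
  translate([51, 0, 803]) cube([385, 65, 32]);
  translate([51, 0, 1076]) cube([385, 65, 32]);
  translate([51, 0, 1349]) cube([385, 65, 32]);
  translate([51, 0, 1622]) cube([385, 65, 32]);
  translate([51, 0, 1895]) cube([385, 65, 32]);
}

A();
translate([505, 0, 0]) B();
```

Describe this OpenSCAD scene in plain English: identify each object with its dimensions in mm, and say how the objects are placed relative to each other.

A is a four-legged stool. The seat is 285×352 mm, 28 mm thick, top at z = 404 mm. It stands on four square legs, each 26×26 mm in cross-section, from z = 0 to the seat underside, each flush with a corner of the seat.

B is a straight ladder. Two 51×65 mm vertical rails, 2059 mm tall, stand 487 mm apart (outside-to-outside) with their front faces coplanar on the −y side. 7 rungs, each 65 mm deep and 32 mm tall, span between the inner faces of the rails, front faces flush with the rails. The lowest rung's underside is at z = 257 mm and rungs are spaced 273 mm apart (underside to underside).

The ladder is on the floor beside the stool on its +x side.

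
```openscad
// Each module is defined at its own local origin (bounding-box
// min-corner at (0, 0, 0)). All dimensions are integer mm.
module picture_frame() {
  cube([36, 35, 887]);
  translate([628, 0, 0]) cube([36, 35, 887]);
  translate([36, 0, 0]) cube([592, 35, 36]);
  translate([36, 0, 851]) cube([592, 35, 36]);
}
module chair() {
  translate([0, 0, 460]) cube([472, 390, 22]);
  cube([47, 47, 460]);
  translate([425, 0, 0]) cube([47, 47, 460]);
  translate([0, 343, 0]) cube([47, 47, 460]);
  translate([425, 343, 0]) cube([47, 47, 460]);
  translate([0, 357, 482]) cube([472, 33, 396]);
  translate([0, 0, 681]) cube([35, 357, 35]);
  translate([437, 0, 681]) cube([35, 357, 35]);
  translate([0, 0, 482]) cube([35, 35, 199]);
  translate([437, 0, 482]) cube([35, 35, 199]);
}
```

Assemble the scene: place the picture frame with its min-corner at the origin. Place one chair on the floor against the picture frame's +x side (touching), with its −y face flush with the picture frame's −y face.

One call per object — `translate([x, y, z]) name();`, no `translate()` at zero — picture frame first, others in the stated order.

picture_frame();
translate([664, 0, 0]) chair();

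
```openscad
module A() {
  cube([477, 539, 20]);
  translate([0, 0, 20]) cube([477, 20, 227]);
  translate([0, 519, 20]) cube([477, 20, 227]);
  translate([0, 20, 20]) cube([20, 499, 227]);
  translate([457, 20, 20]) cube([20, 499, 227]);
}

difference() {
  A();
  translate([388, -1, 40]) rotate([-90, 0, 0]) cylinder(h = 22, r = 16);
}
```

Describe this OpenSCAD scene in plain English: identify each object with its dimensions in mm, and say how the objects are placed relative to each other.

A is an open storage box with external size 477×539×247 mm and wall thickness 20 mm (the base is also 20 mm thick). The base covers the whole footprint; the four walls stand on the base, with the y-facing walls full-width and the x-facing walls fitting between their inner faces.

The open box has a circular hole of radius 16 mm through its front wall, centred at (x = 388, z = 40).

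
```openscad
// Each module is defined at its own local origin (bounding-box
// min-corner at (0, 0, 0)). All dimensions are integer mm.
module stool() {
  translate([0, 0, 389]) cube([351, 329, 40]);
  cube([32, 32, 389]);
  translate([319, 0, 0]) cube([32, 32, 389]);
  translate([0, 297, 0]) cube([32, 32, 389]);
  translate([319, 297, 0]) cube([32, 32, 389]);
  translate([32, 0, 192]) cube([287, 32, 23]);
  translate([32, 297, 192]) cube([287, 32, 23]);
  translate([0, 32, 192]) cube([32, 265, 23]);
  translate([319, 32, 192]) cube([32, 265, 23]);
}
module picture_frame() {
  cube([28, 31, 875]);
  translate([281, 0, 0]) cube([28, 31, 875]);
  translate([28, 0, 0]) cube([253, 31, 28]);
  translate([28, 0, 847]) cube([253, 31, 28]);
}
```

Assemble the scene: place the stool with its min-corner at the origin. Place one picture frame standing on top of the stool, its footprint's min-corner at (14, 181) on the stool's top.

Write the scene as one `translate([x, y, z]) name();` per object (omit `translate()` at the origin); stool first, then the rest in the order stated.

stool();
translate([14, 181, 429]) picture_frame();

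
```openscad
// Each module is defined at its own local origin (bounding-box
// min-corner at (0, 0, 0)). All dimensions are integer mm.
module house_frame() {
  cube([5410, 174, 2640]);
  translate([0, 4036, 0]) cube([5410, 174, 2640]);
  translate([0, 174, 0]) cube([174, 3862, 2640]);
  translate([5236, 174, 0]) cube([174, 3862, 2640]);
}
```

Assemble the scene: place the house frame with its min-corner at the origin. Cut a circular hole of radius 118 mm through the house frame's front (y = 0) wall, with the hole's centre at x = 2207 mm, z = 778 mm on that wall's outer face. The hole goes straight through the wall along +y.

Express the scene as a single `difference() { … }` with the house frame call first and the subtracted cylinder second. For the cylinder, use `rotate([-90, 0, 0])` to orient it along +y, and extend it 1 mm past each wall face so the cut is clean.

difference() {
  house_frame();
  translate([2207, -1, 778]) rotate([-90, 0, 0]) cylinder(h = 176, r = 118);
}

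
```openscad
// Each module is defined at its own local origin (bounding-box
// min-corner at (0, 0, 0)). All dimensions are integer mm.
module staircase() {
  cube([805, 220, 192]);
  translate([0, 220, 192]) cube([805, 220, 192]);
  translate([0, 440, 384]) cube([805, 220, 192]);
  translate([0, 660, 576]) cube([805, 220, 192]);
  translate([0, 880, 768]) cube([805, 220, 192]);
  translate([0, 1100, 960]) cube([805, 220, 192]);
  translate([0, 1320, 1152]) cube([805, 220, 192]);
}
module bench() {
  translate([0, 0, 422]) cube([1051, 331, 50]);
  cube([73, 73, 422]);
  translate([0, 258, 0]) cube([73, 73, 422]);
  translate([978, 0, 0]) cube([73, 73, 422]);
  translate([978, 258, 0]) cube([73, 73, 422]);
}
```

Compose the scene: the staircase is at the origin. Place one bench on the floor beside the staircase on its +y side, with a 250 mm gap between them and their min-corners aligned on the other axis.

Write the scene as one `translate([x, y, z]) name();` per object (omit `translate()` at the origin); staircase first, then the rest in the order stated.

staircase();
translate([0, 1790, 0]) bench();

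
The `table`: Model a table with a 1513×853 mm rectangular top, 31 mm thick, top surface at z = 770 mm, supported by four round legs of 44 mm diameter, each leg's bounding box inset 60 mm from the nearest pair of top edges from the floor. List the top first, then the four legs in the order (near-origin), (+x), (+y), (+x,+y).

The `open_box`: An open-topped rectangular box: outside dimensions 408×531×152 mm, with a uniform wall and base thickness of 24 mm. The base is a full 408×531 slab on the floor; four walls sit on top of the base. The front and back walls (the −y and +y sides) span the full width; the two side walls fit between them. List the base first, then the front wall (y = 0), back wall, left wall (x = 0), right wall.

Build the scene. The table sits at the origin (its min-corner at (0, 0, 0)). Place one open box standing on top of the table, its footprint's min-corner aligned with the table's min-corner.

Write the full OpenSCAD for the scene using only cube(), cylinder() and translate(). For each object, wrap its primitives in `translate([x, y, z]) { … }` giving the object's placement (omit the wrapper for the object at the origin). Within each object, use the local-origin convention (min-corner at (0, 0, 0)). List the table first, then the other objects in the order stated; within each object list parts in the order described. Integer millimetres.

translate([0, 0, 739]) cube([1513, 853, 31]);
translate([82, 82, 0]) cylinder(h = 739, r = 22);
translate([1431, 82, 0]) cylinder(h = 739, r = 22);
translate([82, 771, 0]) cylinder(h = 739, r = 22);
translate([1431, 771, 0]) cylinder(h = 739, r = 22);
translate([0, 0, 770]) {
  cube([408, 531, 24]);
  translate([0, 0, 24]) cube([408, 24, 128]);
  translate([0, 507, 24]) cube([408, 24, 128]);
  translate([0, 24, 24]) cube([24, 483, 128]);
  translate([384, 24, 24]) cube([24, 483, 128]);
}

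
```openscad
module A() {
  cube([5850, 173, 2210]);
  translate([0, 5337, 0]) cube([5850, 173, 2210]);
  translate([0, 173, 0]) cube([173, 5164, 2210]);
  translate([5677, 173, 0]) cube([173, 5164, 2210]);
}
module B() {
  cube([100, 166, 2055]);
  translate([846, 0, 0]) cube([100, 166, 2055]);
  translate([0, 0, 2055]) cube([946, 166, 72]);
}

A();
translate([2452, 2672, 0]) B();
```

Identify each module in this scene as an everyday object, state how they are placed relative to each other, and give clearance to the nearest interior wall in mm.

A is a house frame. B is a door frame. The door frame sits inside the house frame, centred. The clearance to the nearest interior wall is 2279 mm.

Clearances: x = 2279, y = 2499; minimum 2279 mm.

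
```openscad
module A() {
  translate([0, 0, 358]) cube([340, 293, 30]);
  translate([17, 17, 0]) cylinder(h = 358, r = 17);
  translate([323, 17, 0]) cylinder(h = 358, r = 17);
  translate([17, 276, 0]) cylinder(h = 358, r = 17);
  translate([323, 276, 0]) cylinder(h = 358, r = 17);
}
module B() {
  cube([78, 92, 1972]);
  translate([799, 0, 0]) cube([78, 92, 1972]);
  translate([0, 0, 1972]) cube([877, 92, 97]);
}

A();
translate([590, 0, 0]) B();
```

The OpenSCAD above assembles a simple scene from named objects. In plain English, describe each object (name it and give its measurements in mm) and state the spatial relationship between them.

A is a four-legged stool. The seat is a 340×293×30 mm slab whose top surface is at z = 388 mm; four round legs, each 34 mm in diameter, run from the floor (z = 0) to the underside of the seat, each leg's axis is inset half a diameter from the nearest pair of seat edges (so the leg's bounding box is flush with the corner).

B is a rectangular door frame: two vertical jambs of 78×92 mm section, 1972 mm tall, with a clear opening 721 mm wide between their inner faces. A header 97 mm tall and 92 mm deep lies on top of the jambs and spans the full outside width.

The door frame is on the floor beside the stool on its +x side.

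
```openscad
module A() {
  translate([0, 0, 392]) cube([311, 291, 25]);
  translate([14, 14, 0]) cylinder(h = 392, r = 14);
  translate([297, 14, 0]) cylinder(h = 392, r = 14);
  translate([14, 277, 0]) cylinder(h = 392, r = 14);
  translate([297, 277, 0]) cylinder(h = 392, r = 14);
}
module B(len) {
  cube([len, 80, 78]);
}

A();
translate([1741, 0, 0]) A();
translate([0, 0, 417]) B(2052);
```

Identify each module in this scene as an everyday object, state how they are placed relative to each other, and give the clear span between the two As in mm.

Second stool starts at x = 1741; first ends at x = 311; clear span = 1741 − 311 = 1430 mm.

A is a stool. B is a beam. A beam spans the tops of two stools. The clear span between the two stools is 1430 mm.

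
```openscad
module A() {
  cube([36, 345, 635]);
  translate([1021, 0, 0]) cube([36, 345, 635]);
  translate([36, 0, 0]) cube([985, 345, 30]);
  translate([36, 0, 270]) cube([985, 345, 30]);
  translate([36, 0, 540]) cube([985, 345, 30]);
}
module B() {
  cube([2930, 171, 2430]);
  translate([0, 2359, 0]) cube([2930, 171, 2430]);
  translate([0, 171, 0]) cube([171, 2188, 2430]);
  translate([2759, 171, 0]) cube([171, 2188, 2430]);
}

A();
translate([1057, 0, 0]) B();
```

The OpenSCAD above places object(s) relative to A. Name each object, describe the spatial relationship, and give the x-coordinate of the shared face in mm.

A is a bookshelf. B is a house frame. The house frame is against the bookshelf's +x side, with their −y faces flush. The x-coordinate of the shared face is 1057 mm.

The bookshelf's +x face and the house frame's −x face are both at x = 1057 mm.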